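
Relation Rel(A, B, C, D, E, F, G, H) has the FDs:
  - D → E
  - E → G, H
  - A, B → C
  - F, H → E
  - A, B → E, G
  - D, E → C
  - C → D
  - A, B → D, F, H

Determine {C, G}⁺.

{C, D, E, G, H}

Start with {C, G}.
C → D applies; add {D} → now {C, D, G}.
D → E applies; add {E} → now {C, D, E, G}.
E → G, H applies; add {H} → now {C, D, E, G, H}.
No further FD applies.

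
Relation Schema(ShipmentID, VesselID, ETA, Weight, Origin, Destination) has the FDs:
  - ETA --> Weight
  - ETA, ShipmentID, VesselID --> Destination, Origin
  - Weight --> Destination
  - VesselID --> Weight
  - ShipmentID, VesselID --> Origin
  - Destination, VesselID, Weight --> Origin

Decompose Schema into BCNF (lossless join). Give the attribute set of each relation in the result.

{Destination, Weight}; {ETA, ShipmentID, VesselID}; {ETA, Weight}; {Origin, VesselID}

Candidate key of the original relation: {ETA, ShipmentID, VesselID}.
In {Destination, ETA, Origin, ShipmentID, VesselID, Weight}, {ETA} is not a superkey ({ETA}⁺ restricted to this set is {Destination, ETA, Weight}), so split on ETA --> Destination, Weight into {Destination, ETA, Weight} and {ETA, Origin, ShipmentID, VesselID}.
In {Destination, ETA, Weight}, {Weight} is not a superkey ({Weight}⁺ restricted to this set is {Destination, Weight}), so split on Weight --> Destination into {Destination, Weight} and {ETA, Weight}.
{Destination, Weight} is in BCNF.
{ETA, Weight} is in BCNF.
In {ETA, Origin, ShipmentID, VesselID}, {VesselID} is not a superkey ({VesselID}⁺ restricted to this set is {Origin, VesselID}), so split on VesselID --> Origin into {Origin, VesselID} and {ETA, ShipmentID, VesselID}.
{Origin, VesselID} is in BCNF.
{ETA, ShipmentID, VesselID} is in BCNF.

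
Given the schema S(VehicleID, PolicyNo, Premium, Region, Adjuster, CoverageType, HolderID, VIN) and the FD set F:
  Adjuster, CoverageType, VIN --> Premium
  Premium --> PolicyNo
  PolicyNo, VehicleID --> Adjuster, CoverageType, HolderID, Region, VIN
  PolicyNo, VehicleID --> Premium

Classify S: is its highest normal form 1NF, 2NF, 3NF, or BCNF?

Candidate keys: {Adjuster, CoverageType, VIN, VehicleID}, {PolicyNo, VehicleID}, {Premium, VehicleID}. Prime attributes: {Adjuster, CoverageType, PolicyNo, Premium, VIN, VehicleID}.
Adjuster, CoverageType, VIN --> Premium breaks BCNF: {Adjuster, CoverageType, VIN}⁺ = {Adjuster, CoverageType, PolicyNo, Premium, VIN}, so {Adjuster, CoverageType, VIN} is not a superkey.
Since {Premium} ⊆ prime attributes and every other non-superkey FD also has a prime right side, the schema is in 3NF.

3NF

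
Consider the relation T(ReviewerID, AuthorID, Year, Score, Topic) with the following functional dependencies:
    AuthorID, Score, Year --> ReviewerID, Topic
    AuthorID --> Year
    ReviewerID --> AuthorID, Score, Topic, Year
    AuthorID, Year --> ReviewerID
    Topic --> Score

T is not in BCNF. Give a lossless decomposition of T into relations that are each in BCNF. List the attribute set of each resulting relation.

{AuthorID, ReviewerID, Topic, Year}; {Score, Topic}

Candidate keys of the original relation: {AuthorID}, {ReviewerID}.
{AuthorID, ReviewerID, Score, Topic, Year}: {Topic} determines {Score, Topic} here but is not a superkey — split on Topic --> Score, giving {Score, Topic} and {AuthorID, ReviewerID, Topic, Year}.
{Score, Topic}: every determinant is a superkey — BCNF.
{AuthorID, ReviewerID, Topic, Year}: every determinant is a superkey — BCNF.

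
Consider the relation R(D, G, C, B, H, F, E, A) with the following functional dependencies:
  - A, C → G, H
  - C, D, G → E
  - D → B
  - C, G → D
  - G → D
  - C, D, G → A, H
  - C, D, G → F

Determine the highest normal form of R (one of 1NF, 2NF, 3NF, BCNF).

1NF

Candidate keys: {A, C}, {C, G}. Prime attributes: {A, C, G}.
D → B: {D}⁺ = {B, D}, which is not all of the attributes, so the left side is not a superkey — BCNF is violated.
D → B has non-prime {B} on the right and a non-superkey on the left, so 3NF fails.
Since {G} ⊂ {C, G} and {G}⁺ ⊇ {B, D} with {B, D} non-prime, there is a partial dependency; 2NF fails.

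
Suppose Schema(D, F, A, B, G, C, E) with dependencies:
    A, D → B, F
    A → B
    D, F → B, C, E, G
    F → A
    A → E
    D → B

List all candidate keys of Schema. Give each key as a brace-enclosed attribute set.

{A, D}, {D, F}

Attributes never on any right-hand side: {D} — every candidate key must contain it.
{A, D} is a candidate key since {A, D}⁺ = {A, B, C, D, E, F, G} covers every attribute.
{D, F} is a candidate key since {D, F}⁺ = {A, B, C, D, E, F, G} covers every attribute.
No proper subset of any of these is a key, and no other minimal superkey exists.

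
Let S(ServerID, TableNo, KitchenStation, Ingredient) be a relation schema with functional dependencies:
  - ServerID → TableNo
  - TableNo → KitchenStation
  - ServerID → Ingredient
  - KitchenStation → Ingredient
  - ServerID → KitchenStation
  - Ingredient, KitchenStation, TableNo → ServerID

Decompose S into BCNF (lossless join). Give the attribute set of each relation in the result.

Candidate keys of the original relation: {ServerID}, {TableNo}.
Within {Ingredient, KitchenStation, ServerID, TableNo}: {KitchenStation}⁺ ∩ {Ingredient, KitchenStation, ServerID, TableNo} = {Ingredient, KitchenStation}, not the whole set, so KitchenStation → Ingredient violates BCNF; decompose into {Ingredient, KitchenStation} and {KitchenStation, ServerID, TableNo}.
{Ingredient, KitchenStation} is in BCNF.
{KitchenStation, ServerID, TableNo} is in BCNF.

{Ingredient, KitchenStation}; {KitchenStation, ServerID, TableNo}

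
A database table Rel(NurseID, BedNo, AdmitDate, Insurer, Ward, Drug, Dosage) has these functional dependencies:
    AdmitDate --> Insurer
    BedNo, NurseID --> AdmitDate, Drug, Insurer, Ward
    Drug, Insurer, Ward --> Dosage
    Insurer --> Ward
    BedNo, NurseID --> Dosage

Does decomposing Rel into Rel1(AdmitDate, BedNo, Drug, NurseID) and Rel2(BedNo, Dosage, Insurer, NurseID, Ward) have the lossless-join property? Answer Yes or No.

Yes

The shared attributes are {BedNo, NurseID} and {BedNo, NurseID}⁺ = {AdmitDate, BedNo, Dosage, Drug, Insurer, NurseID, Ward}.
This includes all of Rel1, so the common attributes are a superkey of Rel1 — the join is lossless.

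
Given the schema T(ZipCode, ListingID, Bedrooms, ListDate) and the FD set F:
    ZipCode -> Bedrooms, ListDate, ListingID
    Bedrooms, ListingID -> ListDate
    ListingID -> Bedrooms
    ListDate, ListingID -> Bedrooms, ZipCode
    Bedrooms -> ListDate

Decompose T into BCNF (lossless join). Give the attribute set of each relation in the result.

{Bedrooms, ListDate}; {Bedrooms, ListingID, ZipCode}

Candidate keys of the original relation: {ListingID}, {ZipCode}.
In {Bedrooms, ListDate, ListingID, ZipCode}, {Bedrooms} is not a superkey ({Bedrooms}⁺ restricted to this set is {Bedrooms, ListDate}), so split on Bedrooms -> ListDate into {Bedrooms, ListDate} and {Bedrooms, ListingID, ZipCode}.
{Bedrooms, ListDate} is in BCNF.
{Bedrooms, ListingID, ZipCode} is in BCNF.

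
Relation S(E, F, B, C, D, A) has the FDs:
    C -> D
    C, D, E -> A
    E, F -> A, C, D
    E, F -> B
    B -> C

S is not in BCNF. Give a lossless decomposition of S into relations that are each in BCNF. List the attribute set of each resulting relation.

{A, B, E}; {B, C}; {B, E, F}; {C, D}

Candidate key of the original relation: {E, F}.
In {A, B, C, D, E, F}, {C} is not a superkey ({C}⁺ restricted to this set is {C, D}), so split on C -> D into {C, D} and {A, B, C, E, F}.
{C, D} is in BCNF.
In {A, B, C, E, F}, {B} is not a superkey ({B}⁺ restricted to this set is {B, C}), so split on B -> C into {B, C} and {A, B, E, F}.
{B, C} is in BCNF.
In {A, B, E, F}, {B, E} is not a superkey ({B, E}⁺ restricted to this set is {A, B, E}), so split on B, E -> A into {A, B, E} and {B, E, F}.
{A, B, E} is in BCNF.
{B, E, F} is in BCNF.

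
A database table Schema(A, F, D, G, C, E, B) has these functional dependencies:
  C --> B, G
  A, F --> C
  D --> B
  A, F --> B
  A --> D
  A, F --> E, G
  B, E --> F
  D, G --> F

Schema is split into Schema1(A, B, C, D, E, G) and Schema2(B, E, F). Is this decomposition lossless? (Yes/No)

Common attributes: {B, E}; their closure is {B, E, F}.
Schema2 is contained in that closure, so Schema1 ∩ Schema2 --> Schema2 holds and the join is lossless.

Yes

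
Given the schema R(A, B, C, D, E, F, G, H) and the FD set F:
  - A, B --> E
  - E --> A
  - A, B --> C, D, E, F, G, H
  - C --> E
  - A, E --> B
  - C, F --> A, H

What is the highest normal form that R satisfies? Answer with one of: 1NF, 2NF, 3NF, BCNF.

Candidate keys: {A, B}, {C}, {E}. Prime attributes: {A, B, C, E}.
Each dependency's left side is a superkey — BCNF holds.

BCNF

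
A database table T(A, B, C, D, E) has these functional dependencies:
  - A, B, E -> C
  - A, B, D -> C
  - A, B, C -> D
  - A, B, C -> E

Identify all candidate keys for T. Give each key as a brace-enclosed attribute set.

{A, B} never appear on the right of any FD, so every key must include all of them.
Closure of {A, B, C} is {A, B, C, D, E}, the whole schema; {A, B, C} is a candidate key.
Closure of {A, B, D} is {A, B, C, D, E}, the whole schema; {A, B, D} is a candidate key.
Closure of {A, B, E} is {A, B, C, D, E}, the whole schema; {A, B, E} is a candidate key.
Any other superkey properly contains one of these, so there are no further candidate keys.

{A, B, C}, {A, B, D}, {A, B, E}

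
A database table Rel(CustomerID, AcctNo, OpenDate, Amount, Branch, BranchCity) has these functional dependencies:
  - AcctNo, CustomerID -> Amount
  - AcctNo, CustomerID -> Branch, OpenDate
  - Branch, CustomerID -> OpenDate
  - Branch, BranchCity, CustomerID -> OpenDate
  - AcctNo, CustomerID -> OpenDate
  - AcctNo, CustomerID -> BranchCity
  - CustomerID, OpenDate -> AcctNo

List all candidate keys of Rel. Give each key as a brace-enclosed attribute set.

{CustomerID} never appears on the right of any FD, so every key must include it.
{AcctNo, CustomerID} is a candidate key since {AcctNo, CustomerID}⁺ = {AcctNo, Amount, Branch, BranchCity, CustomerID, OpenDate} covers every attribute.
{Branch, CustomerID} is a candidate key since {Branch, CustomerID}⁺ = {AcctNo, Amount, Branch, BranchCity, CustomerID, OpenDate} covers every attribute.
{CustomerID, OpenDate} is a candidate key since {CustomerID, OpenDate}⁺ = {AcctNo, Amount, Branch, BranchCity, CustomerID, OpenDate} covers every attribute.
Any other superkey properly contains one of these, so there are no further candidate keys.

{AcctNo, CustomerID}, {Branch, CustomerID}, {CustomerID, OpenDate}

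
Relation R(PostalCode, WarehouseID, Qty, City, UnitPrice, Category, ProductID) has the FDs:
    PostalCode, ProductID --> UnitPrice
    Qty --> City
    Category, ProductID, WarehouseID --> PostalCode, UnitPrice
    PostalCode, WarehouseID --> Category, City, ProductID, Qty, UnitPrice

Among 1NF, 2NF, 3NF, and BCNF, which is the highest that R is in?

Candidate keys: {Category, ProductID, WarehouseID}, {PostalCode, WarehouseID}. Prime attributes: {Category, PostalCode, ProductID, WarehouseID}.
PostalCode, ProductID --> UnitPrice: {PostalCode, ProductID}⁺ = {PostalCode, ProductID, UnitPrice}, which is not all of the attributes, so the left side is not a superkey — BCNF is violated.
PostalCode, ProductID --> UnitPrice has non-prime {UnitPrice} on the right and a non-superkey on the left, so 3NF fails.
No non-prime attribute depends on a proper subset of any candidate key, so 2NF holds.

2NF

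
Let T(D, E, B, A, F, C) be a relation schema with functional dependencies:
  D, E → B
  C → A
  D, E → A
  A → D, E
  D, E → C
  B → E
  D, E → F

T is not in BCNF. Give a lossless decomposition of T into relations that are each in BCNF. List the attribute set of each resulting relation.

Candidate keys of the original relation: {A}, {B, D}, {C}, {D, E}.
In {A, B, C, D, E, F}, {B} is not a superkey ({B}⁺ restricted to this set is {B, E}), so split on B → E into {B, E} and {A, B, C, D, F}.
{B, E} is in BCNF.
{A, B, C, D, F} is in BCNF.

{A, B, C, D, F}; {B, E}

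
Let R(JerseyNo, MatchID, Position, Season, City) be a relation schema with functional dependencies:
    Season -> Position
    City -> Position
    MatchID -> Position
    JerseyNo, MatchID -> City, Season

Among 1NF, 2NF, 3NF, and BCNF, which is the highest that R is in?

1NF

Candidate key: {JerseyNo, MatchID}. Prime attributes: {JerseyNo, MatchID}.
Season -> Position: {Season}⁺ = {Position, Season}, which is not all of the attributes, so the left side is not a superkey — BCNF is violated.
Season -> Position determines the non-prime attribute {Position} from a non-superkey — 3NF is violated.
Since {MatchID} ⊂ {JerseyNo, MatchID} and {MatchID}⁺ ⊇ {Position} with {Position} non-prime, there is a partial dependency; 2NF fails.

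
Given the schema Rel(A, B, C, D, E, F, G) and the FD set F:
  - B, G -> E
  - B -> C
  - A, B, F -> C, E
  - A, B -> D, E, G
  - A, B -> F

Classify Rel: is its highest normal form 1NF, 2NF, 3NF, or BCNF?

1NF

Candidate key: {A, B}. Prime attributes: {A, B}.
B, G -> E breaks BCNF: {B, G}⁺ = {B, C, E, G}, so {B, G} is not a superkey.
B, G -> E determines the non-prime attribute {E} from a non-superkey — 3NF is violated.
{B} is a proper subset of the key {A, B}, and {B}⁺ contains the non-prime attribute {C} — a partial dependency, so 2NF is violated.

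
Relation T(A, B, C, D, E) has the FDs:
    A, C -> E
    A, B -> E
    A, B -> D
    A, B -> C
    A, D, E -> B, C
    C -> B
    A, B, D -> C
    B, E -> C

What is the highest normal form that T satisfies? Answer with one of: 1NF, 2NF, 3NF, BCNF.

Candidate keys: {A, B}, {A, C}, {A, D, E}. Prime attributes: {A, B, C, D, E}.
For C -> B we have {C}⁺ = {B, C}; {C} is not a superkey, so BCNF fails.
Since {B} ⊆ prime attributes and every other non-superkey FD also has a prime right side, the schema is in 3NF.

3NF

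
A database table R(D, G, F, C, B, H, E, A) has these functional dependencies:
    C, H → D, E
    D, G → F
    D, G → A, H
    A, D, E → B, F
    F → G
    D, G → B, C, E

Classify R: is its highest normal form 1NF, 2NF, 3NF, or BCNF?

Candidate keys: {A, C, H}, {A, D, E}, {C, F, H}, {C, G, H}, {D, F}, {D, G}. Prime attributes: {A, C, D, E, F, G, H}.
C, H → D, E: {C, H}⁺ = {C, D, E, H}, which is not all of the attributes, so the left side is not a superkey — BCNF is violated.
Its right-hand attributes {D, E} are all prime, as are those of every other non-superkey FD — the relation is in 3NF.

3NF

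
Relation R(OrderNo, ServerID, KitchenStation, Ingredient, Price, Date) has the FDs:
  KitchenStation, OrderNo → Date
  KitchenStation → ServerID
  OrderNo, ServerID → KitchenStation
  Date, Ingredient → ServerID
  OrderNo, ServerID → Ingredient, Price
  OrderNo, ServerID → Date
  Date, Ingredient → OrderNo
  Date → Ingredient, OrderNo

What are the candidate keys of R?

{Date}⁺ = {Date, Ingredient, KitchenStation, OrderNo, Price, ServerID} — all of the relation — so {Date} is a candidate key.
{KitchenStation, OrderNo}⁺ = {Date, Ingredient, KitchenStation, OrderNo, Price, ServerID} — all of the relation — so {KitchenStation, OrderNo} is a candidate key.
{OrderNo, ServerID}⁺ = {Date, Ingredient, KitchenStation, OrderNo, Price, ServerID} — all of the relation — so {OrderNo, ServerID} is a candidate key.
Any other superkey properly contains one of these, so there are no further candidate keys.

{Date}, {KitchenStation, OrderNo}, {OrderNo, ServerID}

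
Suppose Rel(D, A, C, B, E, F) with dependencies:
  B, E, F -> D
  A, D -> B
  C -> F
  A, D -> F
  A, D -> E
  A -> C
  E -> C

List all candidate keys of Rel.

{A, B, E}, {A, D}

Attributes never on any right-hand side: {A} — every candidate key must contain it.
Closure of {A, D} is {A, B, C, D, E, F}, the whole schema; {A, D} is a candidate key.
Closure of {A, B, E} is {A, B, C, D, E, F}, the whole schema; {A, B, E} is a candidate key.
These are minimal and exhaustive — every other superkey contains one of them.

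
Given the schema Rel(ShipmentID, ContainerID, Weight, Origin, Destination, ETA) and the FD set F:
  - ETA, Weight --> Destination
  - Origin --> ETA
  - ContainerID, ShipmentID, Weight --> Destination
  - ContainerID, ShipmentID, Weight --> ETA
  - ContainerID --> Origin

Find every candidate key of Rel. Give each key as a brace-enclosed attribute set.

{ContainerID, ShipmentID, Weight} never appear on the right of any FD, so every key must include all of them.
Closure of {ContainerID, ShipmentID, Weight} is {ContainerID, Destination, ETA, Origin, ShipmentID, Weight}, the whole schema; {ContainerID, ShipmentID, Weight} is a candidate key.
No smaller or unrelated set reaches every attribute, so there are no other keys.

{ContainerID, ShipmentID, Weight}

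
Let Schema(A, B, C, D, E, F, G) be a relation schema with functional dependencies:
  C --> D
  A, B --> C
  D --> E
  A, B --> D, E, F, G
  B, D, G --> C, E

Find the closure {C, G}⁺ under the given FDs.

Start with {C, G}.
C --> D applies; add {D} → now {C, D, G}.
D --> E applies; add {E} → now {C, D, E, G}.
No further FD applies.

{C, D, E, G}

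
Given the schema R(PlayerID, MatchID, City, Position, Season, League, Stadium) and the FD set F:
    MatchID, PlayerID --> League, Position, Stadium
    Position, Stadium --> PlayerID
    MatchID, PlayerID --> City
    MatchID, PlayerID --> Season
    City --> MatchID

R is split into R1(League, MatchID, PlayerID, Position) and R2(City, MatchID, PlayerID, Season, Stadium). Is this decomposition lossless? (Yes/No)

Yes

The shared attributes are {MatchID, PlayerID} and {MatchID, PlayerID}⁺ = {City, League, MatchID, PlayerID, Position, Season, Stadium}.
Since R1 ⊆ {City, League, MatchID, PlayerID, Position, Season, Stadium}, the intersection is a superkey of R1; the decomposition is lossless.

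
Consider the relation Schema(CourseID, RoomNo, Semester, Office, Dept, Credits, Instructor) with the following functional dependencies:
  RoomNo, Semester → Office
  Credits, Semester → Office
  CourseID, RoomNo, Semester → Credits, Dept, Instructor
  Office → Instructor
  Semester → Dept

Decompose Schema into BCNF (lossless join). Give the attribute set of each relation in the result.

Candidate key of the original relation: {CourseID, RoomNo, Semester}.
In {CourseID, Credits, Dept, Instructor, Office, RoomNo, Semester}, {RoomNo, Semester} is not a superkey ({RoomNo, Semester}⁺ restricted to this set is {Dept, Instructor, Office, RoomNo, Semester}), so split on RoomNo, Semester → Dept, Instructor, Office into {Dept, Instructor, Office, RoomNo, Semester} and {CourseID, Credits, RoomNo, Semester}.
In {Dept, Instructor, Office, RoomNo, Semester}, {Office} is not a superkey ({Office}⁺ restricted to this set is {Instructor, Office}), so split on Office → Instructor into {Instructor, Office} and {Dept, Office, RoomNo, Semester}.
{Instructor, Office} is in BCNF.
In {Dept, Office, RoomNo, Semester}, {Semester} is not a superkey ({Semester}⁺ restricted to this set is {Dept, Semester}), so split on Semester → Dept into {Dept, Semester} and {Office, RoomNo, Semester}.
{Dept, Semester} is in BCNF.
{Office, RoomNo, Semester} is in BCNF.
{CourseID, Credits, RoomNo, Semester} is in BCNF.

{CourseID, Credits, RoomNo, Semester}; {Dept, Semester}; {Instructor, Office}; {Office, RoomNo, Semester}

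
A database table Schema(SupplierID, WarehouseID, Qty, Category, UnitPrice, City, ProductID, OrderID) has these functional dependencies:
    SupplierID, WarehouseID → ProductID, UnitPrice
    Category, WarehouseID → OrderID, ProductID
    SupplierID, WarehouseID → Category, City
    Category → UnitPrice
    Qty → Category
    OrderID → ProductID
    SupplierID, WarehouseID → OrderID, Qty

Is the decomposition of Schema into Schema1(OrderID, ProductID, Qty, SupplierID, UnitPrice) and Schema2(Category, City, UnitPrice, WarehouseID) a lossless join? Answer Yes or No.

The shared attributes are {UnitPrice} and {UnitPrice}⁺ = {UnitPrice}.
The closure covers neither Schema1 nor Schema2 entirely; the join is not lossless.

No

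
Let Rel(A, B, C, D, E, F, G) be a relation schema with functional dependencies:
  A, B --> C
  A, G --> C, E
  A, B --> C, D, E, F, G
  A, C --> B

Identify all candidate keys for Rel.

{A, B}, {A, C}, {A, G}

{A} never appears on the right of any FD, so every key must include it.
{A, B} is a candidate key since {A, B}⁺ = {A, B, C, D, E, F, G} covers every attribute.
{A, C} is a candidate key since {A, C}⁺ = {A, B, C, D, E, F, G} covers every attribute.
{A, G} is a candidate key since {A, G}⁺ = {A, B, C, D, E, F, G} covers every attribute.
No proper subset of any of these is a key, and no other minimal superkey exists.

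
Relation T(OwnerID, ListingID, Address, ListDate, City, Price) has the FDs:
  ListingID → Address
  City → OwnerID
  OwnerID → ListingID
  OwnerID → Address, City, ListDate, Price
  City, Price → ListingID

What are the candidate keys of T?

{City}, {OwnerID}

{City} is a candidate key since {City}⁺ = {Address, City, ListDate, ListingID, OwnerID, Price} covers every attribute.
{OwnerID} is a candidate key since {OwnerID}⁺ = {Address, City, ListDate, ListingID, OwnerID, Price} covers every attribute.
No proper subset of any of these is a key, and no other minimal superkey exists.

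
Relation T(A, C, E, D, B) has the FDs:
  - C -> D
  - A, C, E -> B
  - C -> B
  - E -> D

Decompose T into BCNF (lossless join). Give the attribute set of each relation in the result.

{A, C, E}; {B, C, D}

Candidate key of the original relation: {A, C, E}.
In {A, B, C, D, E}, {C} is not a superkey ({C}⁺ restricted to this set is {B, C, D}), so split on C -> B, D into {B, C, D} and {A, C, E}.
{B, C, D}: every determinant is a superkey — BCNF.
{A, C, E}: every determinant is a superkey — BCNF.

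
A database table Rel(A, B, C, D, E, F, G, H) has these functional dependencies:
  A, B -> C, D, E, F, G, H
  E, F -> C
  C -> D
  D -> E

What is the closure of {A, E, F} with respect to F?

{A, C, D, E, F}

Start with {A, E, F}.
E, F -> C applies; add {C} → now {A, C, E, F}.
C -> D applies; add {D} → now {A, C, D, E, F}.
No further FD applies.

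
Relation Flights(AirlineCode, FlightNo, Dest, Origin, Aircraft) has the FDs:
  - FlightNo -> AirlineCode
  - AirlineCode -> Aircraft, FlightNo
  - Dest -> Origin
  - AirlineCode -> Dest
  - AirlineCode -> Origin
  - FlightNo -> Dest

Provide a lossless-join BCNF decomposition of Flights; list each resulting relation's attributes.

{Aircraft, AirlineCode, Dest, FlightNo}; {Dest, Origin}

Candidate keys of the original relation: {AirlineCode}, {FlightNo}.
In {Aircraft, AirlineCode, Dest, FlightNo, Origin}, {Dest} is not a superkey ({Dest}⁺ restricted to this set is {Dest, Origin}), so split on Dest -> Origin into {Dest, Origin} and {Aircraft, AirlineCode, Dest, FlightNo}.
{Dest, Origin} is in BCNF.
{Aircraft, AirlineCode, Dest, FlightNo} is in BCNF.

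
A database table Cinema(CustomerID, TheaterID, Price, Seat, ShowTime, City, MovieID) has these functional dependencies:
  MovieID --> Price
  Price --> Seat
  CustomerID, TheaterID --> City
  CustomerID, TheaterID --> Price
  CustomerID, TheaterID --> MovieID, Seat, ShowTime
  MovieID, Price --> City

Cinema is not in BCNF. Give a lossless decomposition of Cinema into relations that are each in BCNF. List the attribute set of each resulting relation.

Candidate key of the original relation: {CustomerID, TheaterID}.
Within {City, CustomerID, MovieID, Price, Seat, ShowTime, TheaterID}: {MovieID}⁺ ∩ {City, CustomerID, MovieID, Price, Seat, ShowTime, TheaterID} = {City, MovieID, Price, Seat}, not the whole set, so MovieID --> City, Price, Seat violates BCNF; decompose into {City, MovieID, Price, Seat} and {CustomerID, MovieID, ShowTime, TheaterID}.
Within {City, MovieID, Price, Seat}: {Price}⁺ ∩ {City, MovieID, Price, Seat} = {Price, Seat}, not the whole set, so Price --> Seat violates BCNF; decompose into {Price, Seat} and {City, MovieID, Price}.
{Price, Seat} has no BCNF violation.
{City, MovieID, Price} has no BCNF violation.
{CustomerID, MovieID, ShowTime, TheaterID} has no BCNF violation.

{City, MovieID, Price}; {CustomerID, MovieID, ShowTime, TheaterID}; {Price, Seat}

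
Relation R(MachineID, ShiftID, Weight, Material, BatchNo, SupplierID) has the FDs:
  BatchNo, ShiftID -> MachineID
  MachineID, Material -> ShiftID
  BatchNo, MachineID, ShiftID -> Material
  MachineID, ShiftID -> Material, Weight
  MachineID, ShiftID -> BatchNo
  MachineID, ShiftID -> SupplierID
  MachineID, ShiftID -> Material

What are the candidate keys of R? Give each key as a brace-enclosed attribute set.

{BatchNo, ShiftID}⁺ = {BatchNo, MachineID, Material, ShiftID, SupplierID, Weight} — all of the relation — so {BatchNo, ShiftID} is a candidate key.
{MachineID, Material}⁺ = {BatchNo, MachineID, Material, ShiftID, SupplierID, Weight} — all of the relation — so {MachineID, Material} is a candidate key.
{MachineID, ShiftID}⁺ = {BatchNo, MachineID, Material, ShiftID, SupplierID, Weight} — all of the relation — so {MachineID, ShiftID} is a candidate key.
These are minimal and exhaustive — every other superkey contains one of them.

{BatchNo, ShiftID}, {MachineID, Material}, {MachineID, ShiftID}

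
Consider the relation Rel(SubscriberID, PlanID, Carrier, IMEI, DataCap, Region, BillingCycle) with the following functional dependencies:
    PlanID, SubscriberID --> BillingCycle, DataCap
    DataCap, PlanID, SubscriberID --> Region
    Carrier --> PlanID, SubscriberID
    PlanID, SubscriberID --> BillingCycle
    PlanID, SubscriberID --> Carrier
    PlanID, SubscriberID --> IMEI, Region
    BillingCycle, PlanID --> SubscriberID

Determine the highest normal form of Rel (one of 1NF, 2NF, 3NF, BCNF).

Candidate keys: {BillingCycle, PlanID}, {Carrier}, {PlanID, SubscriberID}. Prime attributes: {BillingCycle, Carrier, PlanID, SubscriberID}.
The left-hand side of every FD is a superkey, so BCNF is satisfied.

BCNF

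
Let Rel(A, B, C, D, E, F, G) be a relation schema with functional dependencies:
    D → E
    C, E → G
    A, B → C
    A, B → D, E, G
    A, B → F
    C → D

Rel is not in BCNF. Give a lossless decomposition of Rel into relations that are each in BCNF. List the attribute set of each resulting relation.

{A, B, C, F}; {C, D, G}; {D, E}

Candidate key of the original relation: {A, B}.
Within {A, B, C, D, E, F, G}: {D}⁺ ∩ {A, B, C, D, E, F, G} = {D, E}, not the whole set, so D → E violates BCNF; decompose into {D, E} and {A, B, C, D, F, G}.
{D, E}: every determinant is a superkey — BCNF.
Within {A, B, C, D, F, G}: {C}⁺ ∩ {A, B, C, D, F, G} = {C, D, G}, not the whole set, so C → D, G violates BCNF; decompose into {C, D, G} and {A, B, C, F}.
{C, D, G}: every determinant is a superkey — BCNF.
{A, B, C, F}: every determinant is a superkey — BCNF.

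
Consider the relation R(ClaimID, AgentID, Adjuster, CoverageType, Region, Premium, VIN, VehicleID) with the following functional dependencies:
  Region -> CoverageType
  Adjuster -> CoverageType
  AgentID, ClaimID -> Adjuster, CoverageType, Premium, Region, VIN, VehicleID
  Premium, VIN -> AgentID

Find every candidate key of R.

Attributes never on any right-hand side: {ClaimID} — every candidate key must contain it.
{AgentID, ClaimID} is a candidate key since {AgentID, ClaimID}⁺ = {Adjuster, AgentID, ClaimID, CoverageType, Premium, Region, VIN, VehicleID} covers every attribute.
{ClaimID, Premium, VIN} is a candidate key since {ClaimID, Premium, VIN}⁺ = {Adjuster, AgentID, ClaimID, CoverageType, Premium, Region, VIN, VehicleID} covers every attribute.
No proper subset of any of these is a key, and no other minimal superkey exists.

{AgentID, ClaimID}, {ClaimID, Premium, VIN}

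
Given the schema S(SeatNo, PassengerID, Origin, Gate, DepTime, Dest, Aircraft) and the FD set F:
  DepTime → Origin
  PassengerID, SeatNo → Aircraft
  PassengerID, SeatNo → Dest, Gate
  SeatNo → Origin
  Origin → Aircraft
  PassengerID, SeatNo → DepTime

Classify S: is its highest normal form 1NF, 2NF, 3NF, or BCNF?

1NF

Candidate key: {PassengerID, SeatNo}. Prime attributes: {PassengerID, SeatNo}.
DepTime → Origin breaks BCNF: {DepTime}⁺ = {Aircraft, DepTime, Origin}, so {DepTime} is not a superkey.
Because {Origin} is non-prime and the left side of DepTime → Origin is not a superkey, the relation is not in 3NF.
Since {SeatNo} ⊂ {PassengerID, SeatNo} and {SeatNo}⁺ ⊇ {Aircraft, Origin} with {Aircraft, Origin} non-prime, there is a partial dependency; 2NF fails.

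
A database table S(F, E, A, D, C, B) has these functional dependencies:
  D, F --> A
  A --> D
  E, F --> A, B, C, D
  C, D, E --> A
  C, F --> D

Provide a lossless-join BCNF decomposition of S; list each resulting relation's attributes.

{A, D}; {A, F}; {B, C, E, F}; {C, D, F}

Candidate key of the original relation: {E, F}.
In {A, B, C, D, E, F}, {D, F} is not a superkey ({D, F}⁺ restricted to this set is {A, D, F}), so split on D, F --> A into {A, D, F} and {B, C, D, E, F}.
In {A, D, F}, {A} is not a superkey ({A}⁺ restricted to this set is {A, D}), so split on A --> D into {A, D} and {A, F}.
{A, D} is in BCNF.
{A, F} is in BCNF.
In {B, C, D, E, F}, {C, F} is not a superkey ({C, F}⁺ restricted to this set is {C, D, F}), so split on C, F --> D into {C, D, F} and {B, C, E, F}.
{C, D, F} is in BCNF.
{B, C, E, F} is in BCNF.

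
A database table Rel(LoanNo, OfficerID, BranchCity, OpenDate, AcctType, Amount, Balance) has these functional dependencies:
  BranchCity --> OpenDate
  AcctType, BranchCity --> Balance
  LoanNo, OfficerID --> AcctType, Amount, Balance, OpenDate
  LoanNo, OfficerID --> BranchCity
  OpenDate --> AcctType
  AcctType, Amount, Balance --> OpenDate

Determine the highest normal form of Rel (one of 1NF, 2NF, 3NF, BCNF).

2NF

Candidate key: {LoanNo, OfficerID}. Prime attributes: {LoanNo, OfficerID}.
BranchCity --> OpenDate breaks BCNF: {BranchCity}⁺ = {AcctType, Balance, BranchCity, OpenDate}, so {BranchCity} is not a superkey.
BranchCity --> OpenDate determines the non-prime attribute {OpenDate} from a non-superkey — 3NF is violated.
Checking every proper subset of each key, none determines a non-prime attribute — 2NF is satisfied.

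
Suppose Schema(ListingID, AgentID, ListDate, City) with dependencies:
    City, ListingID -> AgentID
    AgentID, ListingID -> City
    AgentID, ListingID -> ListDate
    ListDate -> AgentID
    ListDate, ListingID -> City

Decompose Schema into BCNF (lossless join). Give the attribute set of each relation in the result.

Candidate keys of the original relation: {AgentID, ListingID}, {City, ListingID}, {ListDate, ListingID}.
Within {AgentID, City, ListDate, ListingID}: {ListDate}⁺ ∩ {AgentID, City, ListDate, ListingID} = {AgentID, ListDate}, not the whole set, so ListDate -> AgentID violates BCNF; decompose into {AgentID, ListDate} and {City, ListDate, ListingID}.
{AgentID, ListDate} has no BCNF violation.
{City, ListDate, ListingID} has no BCNF violation.

{AgentID, ListDate}; {City, ListDate, ListingID}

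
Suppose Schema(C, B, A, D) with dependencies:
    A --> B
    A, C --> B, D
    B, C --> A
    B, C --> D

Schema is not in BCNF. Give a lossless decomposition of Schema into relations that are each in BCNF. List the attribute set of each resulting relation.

{A, B}; {A, C, D}

Candidate keys of the original relation: {A, C}, {B, C}.
{A, B, C, D}: {A} determines {A, B} here but is not a superkey — split on A --> B, giving {A, B} and {A, C, D}.
{A, B} is in BCNF.
{A, C, D} is in BCNF.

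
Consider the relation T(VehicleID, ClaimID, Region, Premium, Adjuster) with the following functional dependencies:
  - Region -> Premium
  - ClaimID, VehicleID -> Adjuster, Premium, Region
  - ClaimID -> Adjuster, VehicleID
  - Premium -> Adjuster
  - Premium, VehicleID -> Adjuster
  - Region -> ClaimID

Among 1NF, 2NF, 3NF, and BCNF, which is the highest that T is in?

2NF

Candidate keys: {ClaimID}, {Region}. Prime attributes: {ClaimID, Region}.
For Premium -> Adjuster we have {Premium}⁺ = {Adjuster, Premium}; {Premium} is not a superkey, so BCNF fails.
Premium -> Adjuster has non-prime {Adjuster} on the right and a non-superkey on the left, so 3NF fails.
Every candidate key is a single attribute, so no partial dependency is possible; 2NF holds.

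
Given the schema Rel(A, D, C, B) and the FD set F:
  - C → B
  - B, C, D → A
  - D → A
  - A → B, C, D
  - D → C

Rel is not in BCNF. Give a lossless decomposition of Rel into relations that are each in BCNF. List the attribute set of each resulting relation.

Candidate keys of the original relation: {A}, {D}.
In {A, B, C, D}, {C} is not a superkey ({C}⁺ restricted to this set is {B, C}), so split on C → B into {B, C} and {A, C, D}.
{B, C}: every determinant is a superkey — BCNF.
{A, C, D}: every determinant is a superkey — BCNF.

{A, C, D}; {B, C}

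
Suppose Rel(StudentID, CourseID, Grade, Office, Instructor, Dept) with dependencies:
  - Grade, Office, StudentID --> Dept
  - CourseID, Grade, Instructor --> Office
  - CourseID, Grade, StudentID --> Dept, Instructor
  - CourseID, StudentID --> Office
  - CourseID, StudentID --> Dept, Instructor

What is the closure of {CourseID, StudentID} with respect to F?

{CourseID, Dept, Instructor, Office, StudentID}

Start with {CourseID, StudentID}.
CourseID, StudentID --> Office applies; add {Office} → now {CourseID, Office, StudentID}.
CourseID, StudentID --> Dept, Instructor applies; add {Dept, Instructor} → now {CourseID, Dept, Instructor, Office, StudentID}.
No further FD applies.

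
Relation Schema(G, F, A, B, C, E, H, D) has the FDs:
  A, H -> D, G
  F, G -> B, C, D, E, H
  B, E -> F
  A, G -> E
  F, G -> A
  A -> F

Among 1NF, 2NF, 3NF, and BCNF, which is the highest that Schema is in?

Candidate keys: {A, G}, {A, H}, {B, E, G}, {F, G}. Prime attributes: {A, B, E, F, G, H}.
B, E -> F: {B, E}⁺ = {B, E, F}, which is not all of the attributes, so the left side is not a superkey — BCNF is violated.
But every attribute on its right side ({F}) is prime, and the same holds for every other non-superkey FD, so 3NF still holds.

3NF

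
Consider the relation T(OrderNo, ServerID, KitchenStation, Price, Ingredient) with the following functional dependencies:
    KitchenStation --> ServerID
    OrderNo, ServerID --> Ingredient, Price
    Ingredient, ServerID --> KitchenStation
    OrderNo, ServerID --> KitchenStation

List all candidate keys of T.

{KitchenStation, OrderNo}, {OrderNo, ServerID}

{OrderNo} never appears on the right of any FD, so every key must include it.
{KitchenStation, OrderNo}⁺ = {Ingredient, KitchenStation, OrderNo, Price, ServerID}, which is every attribute, so {KitchenStation, OrderNo} is a candidate key.
{OrderNo, ServerID}⁺ = {Ingredient, KitchenStation, OrderNo, Price, ServerID}, which is every attribute, so {OrderNo, ServerID} is a candidate key.
These are minimal and exhaustive — every other superkey contains one of them.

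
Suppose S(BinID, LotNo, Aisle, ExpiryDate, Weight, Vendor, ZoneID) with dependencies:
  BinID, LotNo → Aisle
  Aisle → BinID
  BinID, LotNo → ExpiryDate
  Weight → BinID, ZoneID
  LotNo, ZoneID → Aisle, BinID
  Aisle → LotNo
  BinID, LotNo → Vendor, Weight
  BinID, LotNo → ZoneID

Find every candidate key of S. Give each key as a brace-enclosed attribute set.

{Aisle}, {BinID, LotNo}, {LotNo, Weight}, {LotNo, ZoneID}

Closure of {Aisle} is {Aisle, BinID, ExpiryDate, LotNo, Vendor, Weight, ZoneID}, the whole schema; {Aisle} is a candidate key.
Closure of {BinID, LotNo} is {Aisle, BinID, ExpiryDate, LotNo, Vendor, Weight, ZoneID}, the whole schema; {BinID, LotNo} is a candidate key.
Closure of {LotNo, Weight} is {Aisle, BinID, ExpiryDate, LotNo, Vendor, Weight, ZoneID}, the whole schema; {LotNo, Weight} is a candidate key.
Closure of {LotNo, ZoneID} is {Aisle, BinID, ExpiryDate, LotNo, Vendor, Weight, ZoneID}, the whole schema; {LotNo, ZoneID} is a candidate key.
No proper subset of any of these is a key, and no other minimal superkey exists.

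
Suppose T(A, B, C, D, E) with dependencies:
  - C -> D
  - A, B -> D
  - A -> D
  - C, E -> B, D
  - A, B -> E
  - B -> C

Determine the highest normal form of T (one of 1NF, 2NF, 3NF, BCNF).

Candidate keys: {A, B}, {A, C, E}. Prime attributes: {A, B, C, E}.
C -> D breaks BCNF: {C}⁺ = {C, D}, so {C} is not a superkey.
Because {D} is non-prime and the left side of C -> D is not a superkey, the relation is not in 3NF.
Since {A} ⊂ {A, B} and {A}⁺ ⊇ {D} with {D} non-prime, there is a partial dependency; 2NF fails.

1NF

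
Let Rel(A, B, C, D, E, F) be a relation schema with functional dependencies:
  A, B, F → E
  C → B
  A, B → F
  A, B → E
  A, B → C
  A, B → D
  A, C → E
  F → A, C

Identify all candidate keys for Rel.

{F}⁺ = {A, B, C, D, E, F}, which is every attribute, so {F} is a candidate key.
{A, B}⁺ = {A, B, C, D, E, F}, which is every attribute, so {A, B} is a candidate key.
{A, C}⁺ = {A, B, C, D, E, F}, which is every attribute, so {A, C} is a candidate key.
These are minimal and exhaustive — every other superkey contains one of them.

{A, B}, {A, C}, {F}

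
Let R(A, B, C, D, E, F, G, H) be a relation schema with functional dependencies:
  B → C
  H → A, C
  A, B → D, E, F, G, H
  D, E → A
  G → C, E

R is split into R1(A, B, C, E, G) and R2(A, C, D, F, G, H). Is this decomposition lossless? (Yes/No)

No

Common attributes: {A, C, G}; their closure is {A, C, E, G}.
R1 ⊄ {A, C, E, G} and R2 ⊄ {A, C, E, G}, so the split is lossy.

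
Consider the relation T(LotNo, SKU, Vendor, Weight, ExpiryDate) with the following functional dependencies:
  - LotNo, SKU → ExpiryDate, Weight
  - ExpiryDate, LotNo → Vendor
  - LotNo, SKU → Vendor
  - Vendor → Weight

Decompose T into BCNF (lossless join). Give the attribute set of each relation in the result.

Candidate key of the original relation: {LotNo, SKU}.
In {ExpiryDate, LotNo, SKU, Vendor, Weight}, {ExpiryDate, LotNo} is not a superkey ({ExpiryDate, LotNo}⁺ restricted to this set is {ExpiryDate, LotNo, Vendor, Weight}), so split on ExpiryDate, LotNo → Vendor, Weight into {ExpiryDate, LotNo, Vendor, Weight} and {ExpiryDate, LotNo, SKU}.
In {ExpiryDate, LotNo, Vendor, Weight}, {Vendor} is not a superkey ({Vendor}⁺ restricted to this set is {Vendor, Weight}), so split on Vendor → Weight into {Vendor, Weight} and {ExpiryDate, LotNo, Vendor}.
{Vendor, Weight} is in BCNF.
{ExpiryDate, LotNo, Vendor} is in BCNF.
{ExpiryDate, LotNo, SKU} is in BCNF.

{ExpiryDate, LotNo, SKU}; {ExpiryDate, LotNo, Vendor}; {Vendor, Weight}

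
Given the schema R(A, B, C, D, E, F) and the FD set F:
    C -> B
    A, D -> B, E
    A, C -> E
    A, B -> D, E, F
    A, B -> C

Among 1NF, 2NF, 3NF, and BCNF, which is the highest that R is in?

Candidate keys: {A, B}, {A, C}, {A, D}. Prime attributes: {A, B, C, D}.
C -> B breaks BCNF: {C}⁺ = {B, C}, so {C} is not a superkey.
But every attribute on its right side ({B}) is prime, and the same holds for every other non-superkey FD, so 3NF still holds.

3NF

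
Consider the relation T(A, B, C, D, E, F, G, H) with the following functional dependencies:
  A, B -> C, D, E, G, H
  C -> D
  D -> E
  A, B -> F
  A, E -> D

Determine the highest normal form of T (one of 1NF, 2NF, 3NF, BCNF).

Candidate key: {A, B}. Prime attributes: {A, B}.
For C -> D we have {C}⁺ = {C, D, E}; {C} is not a superkey, so BCNF fails.
C -> D determines the non-prime attribute {D} from a non-superkey — 3NF is violated.
No proper subset of a key has a non-prime attribute in its closure, so there is no partial dependency; 2NF holds.

2NF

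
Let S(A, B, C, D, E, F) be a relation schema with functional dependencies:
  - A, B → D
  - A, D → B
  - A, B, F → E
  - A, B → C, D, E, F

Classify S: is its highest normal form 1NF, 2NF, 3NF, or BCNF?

BCNF

Candidate keys: {A, B}, {A, D}. Prime attributes: {A, B, D}.
The left-hand side of every FD is a superkey, so BCNF is satisfied.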